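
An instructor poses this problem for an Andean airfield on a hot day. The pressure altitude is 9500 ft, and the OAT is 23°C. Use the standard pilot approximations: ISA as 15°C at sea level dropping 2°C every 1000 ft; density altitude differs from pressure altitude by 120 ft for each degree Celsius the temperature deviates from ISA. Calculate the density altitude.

12740 ft

ISA temperature at 9500 ft = 15 − 2 × (9500/1000) = -4°C.
ISA deviation = 23 − (-4) = +27°C.
Density altitude = 9500 + 120 × (27) = 9500 + (+3240) = 12740 ft.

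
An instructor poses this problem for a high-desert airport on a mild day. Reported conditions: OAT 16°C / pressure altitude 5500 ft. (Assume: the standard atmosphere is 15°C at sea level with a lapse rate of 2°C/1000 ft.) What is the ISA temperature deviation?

ISA+12°C

ISA temperature at 5500 ft = 15 − 2 × (5500/1000) = 4°C.
Deviation = OAT − ISA = 16 − 4 = +12°C.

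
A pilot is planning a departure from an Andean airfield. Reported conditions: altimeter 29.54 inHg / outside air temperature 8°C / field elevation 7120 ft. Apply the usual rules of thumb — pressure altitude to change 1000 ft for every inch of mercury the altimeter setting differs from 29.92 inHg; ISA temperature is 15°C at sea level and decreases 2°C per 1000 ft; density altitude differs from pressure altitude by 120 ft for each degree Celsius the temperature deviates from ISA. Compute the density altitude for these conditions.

8460 ft

Pressure altitude = 7120 + (29.92 − 29.54) × 1000 = 7120 + (+380) = 7500 ft.
ISA temperature at 7500 ft = 15 − 2 × (7500/1000) = 0°C.
ISA deviation = 8 − 0 = +8°C.
Density altitude = 7500 + 120 × (8) = 8460 ft.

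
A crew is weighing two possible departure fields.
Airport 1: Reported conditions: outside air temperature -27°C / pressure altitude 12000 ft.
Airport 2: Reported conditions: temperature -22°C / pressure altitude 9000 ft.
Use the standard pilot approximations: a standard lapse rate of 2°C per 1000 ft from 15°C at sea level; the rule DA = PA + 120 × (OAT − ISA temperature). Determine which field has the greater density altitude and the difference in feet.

Airport 1 by 3120 ft

Airport 1: ISA temp = -9°C, deviation -18°C, DA = 12000 + 120 × (-18) = 9840 ft.
Airport 2: ISA temp = -3°C, deviation -19°C, DA = 9000 + 120 × (-19) = 6720 ft.
Airport 1 is higher by 9840 − 6720 = 3120 ft.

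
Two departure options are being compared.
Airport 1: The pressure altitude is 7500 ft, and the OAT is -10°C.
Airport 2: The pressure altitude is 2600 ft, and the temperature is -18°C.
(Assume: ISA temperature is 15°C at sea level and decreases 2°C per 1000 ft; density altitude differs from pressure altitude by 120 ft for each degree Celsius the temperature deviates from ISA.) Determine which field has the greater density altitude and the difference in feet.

Airport 1 by 7036 ft

Airport 1: ISA temp = 0°C, deviation -10°C, DA = 7500 + 120 × (-10) = 6300 ft.
Airport 2: ISA temp = 9.8°C, deviation -27.8°C, DA = 2600 + 120 × (-27.8) = -736 ft.
Airport 1 is higher by 6300 − (-736) = 7036 ft.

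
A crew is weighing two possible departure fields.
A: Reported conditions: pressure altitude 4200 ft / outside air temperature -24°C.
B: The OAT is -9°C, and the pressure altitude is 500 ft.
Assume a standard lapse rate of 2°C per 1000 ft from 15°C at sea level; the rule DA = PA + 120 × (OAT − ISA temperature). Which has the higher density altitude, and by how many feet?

A by 2788 ft

A: ISA temp = 6.6°C, deviation -30.6°C, DA = 4200 + 120 × (-30.6) = 528 ft.
B: ISA temp = 14°C, deviation -23°C, DA = 500 + 120 × (-23) = -2260 ft.
A is higher by 528 − (-2260) = 2788 ft.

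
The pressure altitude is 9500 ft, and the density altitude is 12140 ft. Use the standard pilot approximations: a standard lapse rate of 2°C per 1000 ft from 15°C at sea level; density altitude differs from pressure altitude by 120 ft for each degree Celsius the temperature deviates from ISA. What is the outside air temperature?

18°C

Density altitude − pressure altitude = 12140 − 9500 = +2640 ft.
At 120 ft/°C that is an ISA deviation of 2640/120 = +22°C.
ISA temperature at 9500 ft = 15 − 2 × (9500/1000) = -4°C.
OAT = ISA + deviation = -4 + (+22) = 18°C.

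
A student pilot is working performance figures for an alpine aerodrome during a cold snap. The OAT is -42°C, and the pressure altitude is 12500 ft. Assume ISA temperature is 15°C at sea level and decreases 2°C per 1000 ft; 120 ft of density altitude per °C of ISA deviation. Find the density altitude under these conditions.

8660 ft

ISA temperature at 12500 ft = 15 − 2 × (12500/1000) = -10°C.
ISA deviation = -42 − (-10) = -32°C.
Density altitude = 12500 + 120 × (-32) = 12500 + (-3840) = 8660 ft.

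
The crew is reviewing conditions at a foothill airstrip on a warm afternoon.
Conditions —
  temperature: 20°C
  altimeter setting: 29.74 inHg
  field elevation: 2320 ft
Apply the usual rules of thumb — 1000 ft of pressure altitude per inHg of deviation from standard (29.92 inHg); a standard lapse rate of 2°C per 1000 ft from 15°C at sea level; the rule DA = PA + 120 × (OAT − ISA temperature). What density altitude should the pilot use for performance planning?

3700 ft

Pressure altitude = 2320 + (29.92 − 29.74) × 1000 = 2320 + (+180) = 2500 ft.
ISA temperature at 2500 ft = 15 − 2 × (2500/1000) = 10°C.
ISA deviation = 20 − 10 = +10°C.
Density altitude = 2500 + 120 × (10) = 3700 ft.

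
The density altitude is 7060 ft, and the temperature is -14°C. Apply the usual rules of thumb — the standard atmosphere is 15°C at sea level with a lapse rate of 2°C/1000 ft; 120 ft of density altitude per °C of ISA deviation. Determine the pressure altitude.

8500 ft

DA = PA + 120 × (OAT − (15 − 2·PA/1000)) = PA + 120·OAT − 1800 + 0.24·PA = 1.24·PA + 120·OAT − 1800.
So 1.24·PA = 7060 − 120 × (-14) + 1800 = 10540.
PA = 10540 / 1.24 = 8500 ft.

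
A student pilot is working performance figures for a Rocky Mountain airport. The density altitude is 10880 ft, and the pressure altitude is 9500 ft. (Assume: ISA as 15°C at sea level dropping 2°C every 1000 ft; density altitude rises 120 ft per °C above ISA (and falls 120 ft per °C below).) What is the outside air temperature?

7.5°C

Density altitude − pressure altitude = 10880 − 9500 = +1380 ft.
At 120 ft/°C that is an ISA deviation of 1380/120 = +11.5°C.
ISA temperature at 9500 ft = 15 − 2 × (9500/1000) = -4°C.
OAT = ISA + deviation = -4 + (+11.5) = 7.5°C.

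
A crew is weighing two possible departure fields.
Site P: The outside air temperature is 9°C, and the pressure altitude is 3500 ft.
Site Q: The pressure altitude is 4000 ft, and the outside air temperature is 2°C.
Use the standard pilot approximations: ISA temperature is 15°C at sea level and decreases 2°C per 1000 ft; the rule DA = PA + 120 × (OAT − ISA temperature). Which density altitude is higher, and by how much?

Site P by 220 ft

Site P: ISA temp = 8°C, deviation +1°C, DA = 3500 + 120 × 1 = 3620 ft.
Site Q: ISA temp = 7°C, deviation -5°C, DA = 4000 + 120 × (-5) = 3400 ft.
Site P is higher by 3620 − 3400 = 220 ft.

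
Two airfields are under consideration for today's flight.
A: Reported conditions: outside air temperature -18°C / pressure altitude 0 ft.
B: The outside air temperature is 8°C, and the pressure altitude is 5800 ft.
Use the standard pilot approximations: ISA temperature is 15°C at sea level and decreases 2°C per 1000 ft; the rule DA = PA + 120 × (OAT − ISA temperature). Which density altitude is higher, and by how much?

B by 10312 ft

A: ISA temp = 15°C, deviation -33°C, DA = 0 + 120 × (-33) = -3960 ft.
B: ISA temp = 3.4°C, deviation +4.6°C, DA = 5800 + 120 × 4.6 = 6352 ft.
B is higher by 6352 − (-3960) = 10312 ft.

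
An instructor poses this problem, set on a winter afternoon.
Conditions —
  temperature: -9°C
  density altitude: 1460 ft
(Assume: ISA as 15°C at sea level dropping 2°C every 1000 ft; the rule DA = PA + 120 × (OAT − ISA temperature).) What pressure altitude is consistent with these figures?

3500 ft

DA = PA + 120 × (OAT − (15 − 2·PA/1000)) = PA + 120·OAT − 1800 + 0.24·PA = 1.24·PA + 120·OAT − 1800.
So 1.24·PA = 1460 − 120 × (-9) + 1800 = 4340.
PA = 4340 / 1.24 = 3500 ft.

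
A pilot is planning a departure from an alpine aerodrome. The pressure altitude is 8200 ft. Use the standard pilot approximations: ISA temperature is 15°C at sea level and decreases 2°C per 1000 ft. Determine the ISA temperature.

ISA temperature = 15 − 2 × (8200/1000) = 15 − 16.4 = -1.4°C.

-1.4°C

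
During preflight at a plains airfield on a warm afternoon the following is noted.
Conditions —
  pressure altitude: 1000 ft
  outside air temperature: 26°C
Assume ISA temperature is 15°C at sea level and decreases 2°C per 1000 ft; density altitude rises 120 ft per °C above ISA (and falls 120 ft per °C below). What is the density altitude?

ISA temperature at 1000 ft = 15 − 2 × (1000/1000) = 13°C.
ISA deviation = 26 − 13 = +13°C.
Density altitude = 1000 + 120 × (13) = 1000 + (+1560) = 2560 ft.

2560 ft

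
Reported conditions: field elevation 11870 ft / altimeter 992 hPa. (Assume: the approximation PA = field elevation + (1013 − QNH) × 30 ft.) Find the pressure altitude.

Pressure correction = (1013 − 992) × 30 = +630 ft.
Pressure altitude = 11870 + (+630) = 12500 ft.

12500 ft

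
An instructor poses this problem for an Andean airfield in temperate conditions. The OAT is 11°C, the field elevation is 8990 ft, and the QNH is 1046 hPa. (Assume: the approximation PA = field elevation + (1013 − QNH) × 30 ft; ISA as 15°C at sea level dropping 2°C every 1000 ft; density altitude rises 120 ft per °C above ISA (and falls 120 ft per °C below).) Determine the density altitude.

9440 ft

Pressure altitude = 8990 + (1013 − 1046) × 30 = 8990 + (-990) = 8000 ft.
ISA temperature at 8000 ft = 15 − 2 × (8000/1000) = -1°C.
ISA deviation = 11 − (-1) = +12°C.
Density altitude = 8000 + 120 × (12) = 9440 ft.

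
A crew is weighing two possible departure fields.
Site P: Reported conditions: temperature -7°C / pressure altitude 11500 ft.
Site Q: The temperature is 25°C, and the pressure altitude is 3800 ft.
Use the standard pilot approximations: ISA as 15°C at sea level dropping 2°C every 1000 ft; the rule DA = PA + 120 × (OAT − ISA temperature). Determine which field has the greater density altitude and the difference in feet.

Site P: ISA temp = -8°C, deviation +1°C, DA = 11500 + 120 × 1 = 11620 ft.
Site Q: ISA temp = 7.4°C, deviation +17.6°C, DA = 3800 + 120 × 17.6 = 5912 ft.
Site P is higher by 11620 − 5912 = 5708 ft.

Site P by 5708 ft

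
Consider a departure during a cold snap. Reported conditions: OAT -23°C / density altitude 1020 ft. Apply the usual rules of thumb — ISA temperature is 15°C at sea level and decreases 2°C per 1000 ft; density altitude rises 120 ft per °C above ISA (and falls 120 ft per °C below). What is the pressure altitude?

DA = PA + 120 × (OAT − (15 − 2·PA/1000)) = PA + 120·OAT − 1800 + 0.24·PA = 1.24·PA + 120·OAT − 1800.
So 1.24·PA = 1020 − 120 × (-23) + 1800 = 5580.
PA = 5580 / 1.24 = 4500 ft.

4500 ft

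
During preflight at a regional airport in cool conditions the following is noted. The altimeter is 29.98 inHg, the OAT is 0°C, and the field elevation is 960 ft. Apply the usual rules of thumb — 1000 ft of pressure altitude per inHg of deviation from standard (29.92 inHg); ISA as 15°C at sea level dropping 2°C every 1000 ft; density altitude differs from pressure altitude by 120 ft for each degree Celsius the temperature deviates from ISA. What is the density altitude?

-684 ft

Pressure altitude = 960 + (29.92 − 29.98) × 1000 = 960 + (-60) = 900 ft.
ISA temperature at 900 ft = 15 − 2 × (900/1000) = 13.2°C.
ISA deviation = 0 − 13.2 = -13.2°C.
Density altitude = 900 + 120 × (-13.2) = -684 ft.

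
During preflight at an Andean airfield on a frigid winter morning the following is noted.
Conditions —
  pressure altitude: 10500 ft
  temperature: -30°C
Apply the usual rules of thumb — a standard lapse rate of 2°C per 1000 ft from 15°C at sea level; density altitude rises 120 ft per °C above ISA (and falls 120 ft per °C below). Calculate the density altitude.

7620 ft

ISA temperature at 10500 ft = 15 − 2 × (10500/1000) = -6°C.
ISA deviation = -30 − (-6) = -24°C.
Density altitude = 10500 + 120 × (-24) = 10500 + (-2880) = 7620 ft.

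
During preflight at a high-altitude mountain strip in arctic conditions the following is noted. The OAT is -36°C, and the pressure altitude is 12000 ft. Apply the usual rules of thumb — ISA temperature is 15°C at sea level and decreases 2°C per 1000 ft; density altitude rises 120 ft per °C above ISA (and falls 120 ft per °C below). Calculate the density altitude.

8760 ft

ISA temperature at 12000 ft = 15 − 2 × (12000/1000) = -9°C.
ISA deviation = -36 − (-9) = -27°C.
Density altitude = 12000 + 120 × (-27) = 12000 + (-3240) = 8760 ft.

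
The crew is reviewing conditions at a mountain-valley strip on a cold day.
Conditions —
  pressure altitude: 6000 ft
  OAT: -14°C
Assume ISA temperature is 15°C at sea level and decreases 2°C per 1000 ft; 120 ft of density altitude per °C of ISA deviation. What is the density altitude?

3960 ft

ISA temperature at 6000 ft = 15 − 2 × (6000/1000) = 3°C.
ISA deviation = -14 − 3 = -17°C.
Density altitude = 6000 + 120 × (-17) = 6000 + (-2040) = 3960 ft.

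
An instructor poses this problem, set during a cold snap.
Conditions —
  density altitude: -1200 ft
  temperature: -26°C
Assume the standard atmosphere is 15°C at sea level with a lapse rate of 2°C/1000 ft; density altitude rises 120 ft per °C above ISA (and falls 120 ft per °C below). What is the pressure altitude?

DA = PA + 120 × (OAT − (15 − 2·PA/1000)) = PA + 120·OAT − 1800 + 0.24·PA = 1.24·PA + 120·OAT − 1800.
So 1.24·PA = -1200 − 120 × (-26) + 1800 = 3720.
PA = 3720 / 1.24 = 3000 ft.

3000 ft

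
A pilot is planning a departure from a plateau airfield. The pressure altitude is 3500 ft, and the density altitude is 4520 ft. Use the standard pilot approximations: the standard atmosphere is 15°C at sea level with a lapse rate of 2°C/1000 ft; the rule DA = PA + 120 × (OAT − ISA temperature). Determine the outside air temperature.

16.5°C

Density altitude − pressure altitude = 4520 − 3500 = +1020 ft.
At 120 ft/°C that is an ISA deviation of 1020/120 = +8.5°C.
ISA temperature at 3500 ft = 15 − 2 × (3500/1000) = 8°C.
OAT = ISA + deviation = 8 + (+8.5) = 16.5°C.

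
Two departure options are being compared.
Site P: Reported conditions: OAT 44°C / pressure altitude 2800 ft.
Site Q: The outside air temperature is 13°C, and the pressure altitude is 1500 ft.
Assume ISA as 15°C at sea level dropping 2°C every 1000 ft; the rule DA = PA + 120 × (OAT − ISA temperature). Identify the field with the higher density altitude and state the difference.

Site P by 5332 ft

Site P: ISA temp = 9.4°C, deviation +34.6°C, DA = 2800 + 120 × 34.6 = 6952 ft.
Site Q: ISA temp = 12°C, deviation +1°C, DA = 1500 + 120 × 1 = 1620 ft.
Site P is higher by 6952 − 1620 = 5332 ft.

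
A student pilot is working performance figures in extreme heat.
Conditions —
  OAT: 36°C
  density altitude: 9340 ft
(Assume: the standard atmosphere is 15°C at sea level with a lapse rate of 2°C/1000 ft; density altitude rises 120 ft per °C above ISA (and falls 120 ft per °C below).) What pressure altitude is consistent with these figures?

5500 ft

DA = PA + 120 × (OAT − (15 − 2·PA/1000)) = PA + 120·OAT − 1800 + 0.24·PA = 1.24·PA + 120·OAT − 1800.
So 1.24·PA = 9340 − 120 × 36 + 1800 = 6820.
PA = 6820 / 1.24 = 5500 ft.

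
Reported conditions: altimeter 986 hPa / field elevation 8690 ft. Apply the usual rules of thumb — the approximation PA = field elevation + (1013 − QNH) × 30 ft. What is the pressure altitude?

9500 ft

Pressure correction = (1013 − 986) × 30 = +810 ft.
Pressure altitude = 8690 + (+810) = 9500 ft.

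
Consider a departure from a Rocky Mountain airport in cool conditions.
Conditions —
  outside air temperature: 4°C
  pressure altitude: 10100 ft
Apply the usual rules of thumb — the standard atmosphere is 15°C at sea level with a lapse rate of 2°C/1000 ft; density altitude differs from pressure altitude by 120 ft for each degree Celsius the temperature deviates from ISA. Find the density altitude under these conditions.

11204 ft

ISA temperature at 10100 ft = 15 − 2 × (10100/1000) = -5.2°C.
ISA deviation = 4 − (-5.2) = +9.2°C.
Density altitude = 10100 + 120 × (9.2) = 10100 + (+1104) = 11204 ft.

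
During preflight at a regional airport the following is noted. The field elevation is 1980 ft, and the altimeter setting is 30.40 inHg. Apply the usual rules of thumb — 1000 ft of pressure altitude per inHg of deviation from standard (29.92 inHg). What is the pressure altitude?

1500 ft

Pressure correction = (29.92 − 30.40) × 1000 = -480 ft.
Pressure altitude = 1980 + (-480) = 1500 ft.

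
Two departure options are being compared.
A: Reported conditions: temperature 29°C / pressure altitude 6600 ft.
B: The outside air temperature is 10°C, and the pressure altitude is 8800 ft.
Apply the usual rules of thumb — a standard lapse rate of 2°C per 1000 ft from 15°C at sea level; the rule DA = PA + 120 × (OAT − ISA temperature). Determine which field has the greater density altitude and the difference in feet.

B by 448 ft

A: ISA temp = 1.8°C, deviation +27.2°C, DA = 6600 + 120 × 27.2 = 9864 ft.
B: ISA temp = -2.6°C, deviation +12.6°C, DA = 8800 + 120 × 12.6 = 10312 ft.
B is higher by 10312 − 9864 = 448 ft.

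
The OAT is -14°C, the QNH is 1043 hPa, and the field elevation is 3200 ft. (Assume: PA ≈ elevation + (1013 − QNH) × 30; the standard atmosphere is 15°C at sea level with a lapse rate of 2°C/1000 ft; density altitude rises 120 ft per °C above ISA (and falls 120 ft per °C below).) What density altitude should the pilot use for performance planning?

Pressure altitude = 3200 + (1013 − 1043) × 30 = 3200 + (-900) = 2300 ft.
ISA temperature at 2300 ft = 15 − 2 × (2300/1000) = 10.4°C.
ISA deviation = -14 − 10.4 = -24.4°C.
Density altitude = 2300 + 120 × (-24.4) = -628 ft.

-628 ft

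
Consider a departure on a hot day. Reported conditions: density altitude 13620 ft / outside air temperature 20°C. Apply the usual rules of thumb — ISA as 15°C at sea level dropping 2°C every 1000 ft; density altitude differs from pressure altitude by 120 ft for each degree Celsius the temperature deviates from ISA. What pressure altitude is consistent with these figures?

DA = PA + 120 × (OAT − (15 − 2·PA/1000)) = PA + 120·OAT − 1800 + 0.24·PA = 1.24·PA + 120·OAT − 1800.
So 1.24·PA = 13620 − 120 × 20 + 1800 = 13020.
PA = 13020 / 1.24 = 10500 ft.

10500 ft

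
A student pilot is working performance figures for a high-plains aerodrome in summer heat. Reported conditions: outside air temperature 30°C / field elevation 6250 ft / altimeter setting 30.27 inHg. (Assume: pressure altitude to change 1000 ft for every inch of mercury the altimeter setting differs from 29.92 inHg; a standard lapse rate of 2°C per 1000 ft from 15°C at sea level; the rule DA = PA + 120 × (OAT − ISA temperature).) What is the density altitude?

9116 ft

Pressure altitude = 6250 + (29.92 − 30.27) × 1000 = 6250 + (-350) = 5900 ft.
ISA temperature at 5900 ft = 15 − 2 × (5900/1000) = 3.2°C.
ISA deviation = 30 − 3.2 = +26.8°C.
Density altitude = 5900 + 120 × (26.8) = 9116 ft.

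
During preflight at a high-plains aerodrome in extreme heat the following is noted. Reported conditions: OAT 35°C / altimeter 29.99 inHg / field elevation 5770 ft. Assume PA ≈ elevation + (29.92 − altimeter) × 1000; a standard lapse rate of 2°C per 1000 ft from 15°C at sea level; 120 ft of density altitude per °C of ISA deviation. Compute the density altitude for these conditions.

9468 ft

Pressure altitude = 5770 + (29.92 − 29.99) × 1000 = 5770 + (-70) = 5700 ft.
ISA temperature at 5700 ft = 15 − 2 × (5700/1000) = 3.6°C.
ISA deviation = 35 − 3.6 = +31.4°C.
Density altitude = 5700 + 120 × (31.4) = 9468 ft.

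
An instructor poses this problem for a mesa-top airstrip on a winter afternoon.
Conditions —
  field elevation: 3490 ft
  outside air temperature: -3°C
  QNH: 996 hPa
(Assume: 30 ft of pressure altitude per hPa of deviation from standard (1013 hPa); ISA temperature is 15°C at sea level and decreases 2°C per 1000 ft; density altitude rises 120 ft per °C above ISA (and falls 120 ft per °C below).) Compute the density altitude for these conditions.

2800 ft

Pressure altitude = 3490 + (1013 − 996) × 30 = 3490 + (+510) = 4000 ft.
ISA temperature at 4000 ft = 15 − 2 × (4000/1000) = 7°C.
ISA deviation = -3 − 7 = -10°C.
Density altitude = 4000 + 120 × (-10) = 2800 ft.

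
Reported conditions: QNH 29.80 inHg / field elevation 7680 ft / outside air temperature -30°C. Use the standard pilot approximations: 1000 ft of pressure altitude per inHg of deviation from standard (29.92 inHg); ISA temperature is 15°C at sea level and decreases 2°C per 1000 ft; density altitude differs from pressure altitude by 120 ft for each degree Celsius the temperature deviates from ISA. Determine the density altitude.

4272 ft

Pressure altitude = 7680 + (29.92 − 29.80) × 1000 = 7680 + (+120) = 7800 ft.
ISA temperature at 7800 ft = 15 − 2 × (7800/1000) = -0.6°C.
ISA deviation = -30 − (-0.6) = -29.4°C.
Density altitude = 7800 + 120 × (-29.4) = 4272 ft.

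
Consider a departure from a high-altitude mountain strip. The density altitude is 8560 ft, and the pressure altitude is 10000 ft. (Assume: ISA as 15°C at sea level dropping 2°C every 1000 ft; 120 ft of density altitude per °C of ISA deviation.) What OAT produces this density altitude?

Density altitude − pressure altitude = 8560 − 10000 = -1440 ft.
At 120 ft/°C that is an ISA deviation of -1440/120 = -12°C.
ISA temperature at 10000 ft = 15 − 2 × (10000/1000) = -5°C.
OAT = ISA + deviation = -5 + (-12) = -17°C.

-17°C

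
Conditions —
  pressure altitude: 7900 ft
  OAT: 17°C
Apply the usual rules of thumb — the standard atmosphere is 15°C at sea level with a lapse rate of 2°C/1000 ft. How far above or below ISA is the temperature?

ISA+17.8°C

ISA temperature at 7900 ft = 15 − 2 × (7900/1000) = -0.8°C.
Deviation = OAT − ISA = 17 − (-0.8) = +17.8°C.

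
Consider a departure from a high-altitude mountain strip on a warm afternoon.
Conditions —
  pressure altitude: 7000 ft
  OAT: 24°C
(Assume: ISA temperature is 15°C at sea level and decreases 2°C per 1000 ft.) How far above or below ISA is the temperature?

ISA temperature at 7000 ft = 15 − 2 × (7000/1000) = 1°C.
Deviation = OAT − ISA = 24 − 1 = +23°C.

ISA+23°C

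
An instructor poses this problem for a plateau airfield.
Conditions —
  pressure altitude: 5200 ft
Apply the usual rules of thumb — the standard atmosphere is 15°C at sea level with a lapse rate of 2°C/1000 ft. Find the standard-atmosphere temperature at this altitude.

4.6°C

ISA temperature = 15 − 2 × (5200/1000) = 15 − 10.4 = 4.6°C.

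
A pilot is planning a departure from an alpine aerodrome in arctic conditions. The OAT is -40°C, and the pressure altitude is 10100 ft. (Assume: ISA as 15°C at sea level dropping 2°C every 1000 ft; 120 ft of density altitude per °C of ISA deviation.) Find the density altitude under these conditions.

5924 ft

ISA temperature at 10100 ft = 15 − 2 × (10100/1000) = -5.2°C.
ISA deviation = -40 − (-5.2) = -34.8°C.
Density altitude = 10100 + 120 × (-34.8) = 10100 + (-4176) = 5924 ft.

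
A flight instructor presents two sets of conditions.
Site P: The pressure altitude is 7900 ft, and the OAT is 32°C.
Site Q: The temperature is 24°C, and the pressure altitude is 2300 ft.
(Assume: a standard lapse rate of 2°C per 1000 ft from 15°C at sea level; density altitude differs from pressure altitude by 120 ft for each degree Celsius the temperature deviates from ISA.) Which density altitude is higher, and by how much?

Site P: ISA temp = -0.8°C, deviation +32.8°C, DA = 7900 + 120 × 32.8 = 11836 ft.
Site Q: ISA temp = 10.4°C, deviation +13.6°C, DA = 2300 + 120 × 13.6 = 3932 ft.
Site P is higher by 11836 − 3932 = 7904 ft.

Site P by 7904 ft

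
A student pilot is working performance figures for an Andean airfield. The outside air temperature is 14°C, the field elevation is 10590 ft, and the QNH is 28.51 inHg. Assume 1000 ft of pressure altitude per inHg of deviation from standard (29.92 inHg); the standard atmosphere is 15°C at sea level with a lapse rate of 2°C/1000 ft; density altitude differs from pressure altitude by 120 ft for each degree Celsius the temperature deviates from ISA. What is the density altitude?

14760 ft

Pressure altitude = 10590 + (29.92 − 28.51) × 1000 = 10590 + (+1410) = 12000 ft.
ISA temperature at 12000 ft = 15 − 2 × (12000/1000) = -9°C.
ISA deviation = 14 − (-9) = +23°C.
Density altitude = 12000 + 120 × (23) = 14760 ft.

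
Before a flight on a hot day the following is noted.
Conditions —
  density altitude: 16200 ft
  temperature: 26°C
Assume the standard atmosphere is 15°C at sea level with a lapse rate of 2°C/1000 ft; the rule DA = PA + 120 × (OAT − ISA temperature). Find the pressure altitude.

DA = PA + 120 × (OAT − (15 − 2·PA/1000)) = PA + 120·OAT − 1800 + 0.24·PA = 1.24·PA + 120·OAT − 1800.
So 1.24·PA = 16200 − 120 × 26 + 1800 = 14880.
PA = 14880 / 1.24 = 12000 ft.

12000 ft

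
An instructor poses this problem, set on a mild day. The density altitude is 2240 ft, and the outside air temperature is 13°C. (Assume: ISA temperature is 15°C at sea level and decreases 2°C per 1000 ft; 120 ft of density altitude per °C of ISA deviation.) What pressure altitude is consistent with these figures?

2000 ft

DA = PA + 120 × (OAT − (15 − 2·PA/1000)) = PA + 120·OAT − 1800 + 0.24·PA = 1.24·PA + 120·OAT − 1800.
So 1.24·PA = 2240 − 120 × 13 + 1800 = 2480.
PA = 2480 / 1.24 = 2000 ft.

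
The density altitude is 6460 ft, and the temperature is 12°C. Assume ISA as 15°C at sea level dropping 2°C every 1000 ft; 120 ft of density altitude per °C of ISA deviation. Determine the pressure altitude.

5500 ft

DA = PA + 120 × (OAT − (15 − 2·PA/1000)) = PA + 120·OAT − 1800 + 0.24·PA = 1.24·PA + 120·OAT − 1800.
So 1.24·PA = 6460 − 120 × 12 + 1800 = 6820.
PA = 6820 / 1.24 = 5500 ft.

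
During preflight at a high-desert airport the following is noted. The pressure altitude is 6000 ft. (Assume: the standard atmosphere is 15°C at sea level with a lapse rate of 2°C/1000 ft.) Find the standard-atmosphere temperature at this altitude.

ISA temperature = 15 − 2 × (6000/1000) = 15 − 12 = 3°C.

3°C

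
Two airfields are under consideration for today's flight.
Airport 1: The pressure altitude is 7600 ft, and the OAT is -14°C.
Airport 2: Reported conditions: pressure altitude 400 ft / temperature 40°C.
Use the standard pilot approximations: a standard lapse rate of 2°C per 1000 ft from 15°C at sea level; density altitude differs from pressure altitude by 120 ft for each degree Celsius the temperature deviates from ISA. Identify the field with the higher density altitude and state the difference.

Airport 1: ISA temp = -0.2°C, deviation -13.8°C, DA = 7600 + 120 × (-13.8) = 5944 ft.
Airport 2: ISA temp = 14.2°C, deviation +25.8°C, DA = 400 + 120 × 25.8 = 3496 ft.
Airport 1 is higher by 5944 − 3496 = 2448 ft.

Airport 1 by 2448 ft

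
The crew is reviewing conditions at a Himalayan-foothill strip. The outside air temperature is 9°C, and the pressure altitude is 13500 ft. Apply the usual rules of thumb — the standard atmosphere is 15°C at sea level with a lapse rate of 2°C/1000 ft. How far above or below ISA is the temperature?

ISA temperature at 13500 ft = 15 − 2 × (13500/1000) = -12°C.
Deviation = OAT − ISA = 9 − (-12) = +21°C.

ISA+21°C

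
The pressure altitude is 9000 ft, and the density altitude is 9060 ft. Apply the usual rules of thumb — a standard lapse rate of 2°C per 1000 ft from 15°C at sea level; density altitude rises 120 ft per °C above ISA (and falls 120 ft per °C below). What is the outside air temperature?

-2.5°C

Density altitude − pressure altitude = 9060 − 9000 = +60 ft.
At 120 ft/°C that is an ISA deviation of 60/120 = +0.5°C.
ISA temperature at 9000 ft = 15 − 2 × (9000/1000) = -3°C.
OAT = ISA + deviation = -3 + (+0.5) = -2.5°C.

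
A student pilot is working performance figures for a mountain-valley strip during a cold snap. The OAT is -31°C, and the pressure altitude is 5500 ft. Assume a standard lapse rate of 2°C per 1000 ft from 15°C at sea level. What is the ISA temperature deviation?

ISA temperature at 5500 ft = 15 − 2 × (5500/1000) = 4°C.
Deviation = OAT − ISA = -31 − 4 = -35°C.

ISA-35°C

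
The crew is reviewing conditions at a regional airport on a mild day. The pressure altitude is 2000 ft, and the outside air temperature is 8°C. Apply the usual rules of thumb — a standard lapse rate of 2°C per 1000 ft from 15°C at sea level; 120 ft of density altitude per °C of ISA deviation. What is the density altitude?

ISA temperature at 2000 ft = 15 − 2 × (2000/1000) = 11°C.
ISA deviation = 8 − 11 = -3°C.
Density altitude = 2000 + 120 × (-3) = 2000 + (-360) = 1640 ft.

1640 ft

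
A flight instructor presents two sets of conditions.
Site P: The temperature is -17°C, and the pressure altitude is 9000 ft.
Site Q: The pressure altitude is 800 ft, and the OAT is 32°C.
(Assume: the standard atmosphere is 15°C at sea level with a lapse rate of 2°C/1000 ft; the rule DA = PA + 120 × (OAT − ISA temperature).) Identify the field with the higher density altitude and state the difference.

Site P by 4288 ft

Site P: ISA temp = -3°C, deviation -14°C, DA = 9000 + 120 × (-14) = 7320 ft.
Site Q: ISA temp = 13.4°C, deviation +18.6°C, DA = 800 + 120 × 18.6 = 3032 ft.
Site P is higher by 7320 − 3032 = 4288 ft.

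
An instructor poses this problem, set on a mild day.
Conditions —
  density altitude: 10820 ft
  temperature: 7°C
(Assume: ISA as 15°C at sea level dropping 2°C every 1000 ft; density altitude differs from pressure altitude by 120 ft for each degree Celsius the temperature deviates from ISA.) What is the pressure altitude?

DA = PA + 120 × (OAT − (15 − 2·PA/1000)) = PA + 120·OAT − 1800 + 0.24·PA = 1.24·PA + 120·OAT − 1800.
So 1.24·PA = 10820 − 120 × 7 + 1800 = 11780.
PA = 11780 / 1.24 = 9500 ft.

9500 ft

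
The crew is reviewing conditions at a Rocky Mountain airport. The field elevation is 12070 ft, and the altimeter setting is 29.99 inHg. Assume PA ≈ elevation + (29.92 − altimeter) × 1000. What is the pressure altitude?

Pressure correction = (29.92 − 29.99) × 1000 = -70 ft.
Pressure altitude = 12070 + (-70) = 12000 ft.

12000 ft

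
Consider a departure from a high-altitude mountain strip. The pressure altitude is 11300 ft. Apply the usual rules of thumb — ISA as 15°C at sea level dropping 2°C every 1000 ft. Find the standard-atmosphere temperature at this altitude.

-7.6°C

ISA temperature = 15 − 2 × (11300/1000) = 15 − 22.6 = -7.6°C.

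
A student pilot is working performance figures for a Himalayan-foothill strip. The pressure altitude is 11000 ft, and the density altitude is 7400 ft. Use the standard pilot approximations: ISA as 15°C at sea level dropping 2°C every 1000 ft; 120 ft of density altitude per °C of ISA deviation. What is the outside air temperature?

Density altitude − pressure altitude = 7400 − 11000 = -3600 ft.
At 120 ft/°C that is an ISA deviation of -3600/120 = -30°C.
ISA temperature at 11000 ft = 15 − 2 × (11000/1000) = -7°C.
OAT = ISA + deviation = -7 + (-30) = -37°C.

-37°C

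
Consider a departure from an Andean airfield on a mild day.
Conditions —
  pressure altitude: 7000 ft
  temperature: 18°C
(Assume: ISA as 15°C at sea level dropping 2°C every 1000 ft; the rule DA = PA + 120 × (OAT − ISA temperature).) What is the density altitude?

ISA temperature at 7000 ft = 15 − 2 × (7000/1000) = 1°C.
ISA deviation = 18 − 1 = +17°C.
Density altitude = 7000 + 120 × (17) = 7000 + (+2040) = 9040 ft.

9040 ft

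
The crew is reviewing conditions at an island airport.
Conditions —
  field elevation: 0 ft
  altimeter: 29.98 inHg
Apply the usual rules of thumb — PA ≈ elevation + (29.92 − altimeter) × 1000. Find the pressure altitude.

-60 ft

Pressure correction = (29.92 − 29.98) × 1000 = -60 ft.
Pressure altitude = 0 + (-60) = -60 ft.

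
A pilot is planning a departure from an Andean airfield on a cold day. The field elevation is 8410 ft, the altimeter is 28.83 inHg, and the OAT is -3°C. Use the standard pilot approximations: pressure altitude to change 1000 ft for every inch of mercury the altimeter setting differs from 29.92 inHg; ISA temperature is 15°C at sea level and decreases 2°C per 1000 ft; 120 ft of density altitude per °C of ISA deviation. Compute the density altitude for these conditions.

Pressure altitude = 8410 + (29.92 − 28.83) × 1000 = 8410 + (+1090) = 9500 ft.
ISA temperature at 9500 ft = 15 − 2 × (9500/1000) = -4°C.
ISA deviation = -3 − (-4) = +1°C.
Density altitude = 9500 + 120 × (1) = 9620 ft.

9620 ft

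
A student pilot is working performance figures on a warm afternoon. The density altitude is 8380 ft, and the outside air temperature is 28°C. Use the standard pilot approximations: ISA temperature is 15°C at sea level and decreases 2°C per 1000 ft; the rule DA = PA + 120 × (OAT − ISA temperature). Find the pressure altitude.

DA = PA + 120 × (OAT − (15 − 2·PA/1000)) = PA + 120·OAT − 1800 + 0.24·PA = 1.24·PA + 120·OAT − 1800.
So 1.24·PA = 8380 − 120 × 28 + 1800 = 6820.
PA = 6820 / 1.24 = 5500 ft.

5500 ft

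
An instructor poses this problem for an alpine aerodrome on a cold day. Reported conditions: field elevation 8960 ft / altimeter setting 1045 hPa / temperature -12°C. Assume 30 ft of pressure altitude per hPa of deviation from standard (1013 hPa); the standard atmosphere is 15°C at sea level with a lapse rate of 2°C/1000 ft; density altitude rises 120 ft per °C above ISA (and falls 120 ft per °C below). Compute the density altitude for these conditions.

Pressure altitude = 8960 + (1013 − 1045) × 30 = 8960 + (-960) = 8000 ft.
ISA temperature at 8000 ft = 15 − 2 × (8000/1000) = -1°C.
ISA deviation = -12 − (-1) = -11°C.
Density altitude = 8000 + 120 × (-11) = 6680 ft.

6680 ft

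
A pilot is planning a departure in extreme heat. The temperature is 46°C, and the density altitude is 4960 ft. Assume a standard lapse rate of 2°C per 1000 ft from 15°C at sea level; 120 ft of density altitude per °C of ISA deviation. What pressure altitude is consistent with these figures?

1000 ft

DA = PA + 120 × (OAT − (15 − 2·PA/1000)) = PA + 120·OAT − 1800 + 0.24·PA = 1.24·PA + 120·OAT − 1800.
So 1.24·PA = 4960 − 120 × 46 + 1800 = 1240.
PA = 1240 / 1.24 = 1000 ft.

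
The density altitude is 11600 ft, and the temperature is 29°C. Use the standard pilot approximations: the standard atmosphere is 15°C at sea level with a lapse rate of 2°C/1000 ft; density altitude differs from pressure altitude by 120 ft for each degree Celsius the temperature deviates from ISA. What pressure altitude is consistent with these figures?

DA = PA + 120 × (OAT − (15 − 2·PA/1000)) = PA + 120·OAT − 1800 + 0.24·PA = 1.24·PA + 120·OAT − 1800.
So 1.24·PA = 11600 − 120 × 29 + 1800 = 9920.
PA = 9920 / 1.24 = 8000 ft.

8000 ft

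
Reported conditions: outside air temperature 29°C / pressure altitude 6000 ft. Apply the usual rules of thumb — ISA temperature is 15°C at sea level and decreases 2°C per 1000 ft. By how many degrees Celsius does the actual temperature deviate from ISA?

ISA temperature at 6000 ft = 15 − 2 × (6000/1000) = 3°C.
Deviation = OAT − ISA = 29 − 3 = +26°C.

ISA+26°C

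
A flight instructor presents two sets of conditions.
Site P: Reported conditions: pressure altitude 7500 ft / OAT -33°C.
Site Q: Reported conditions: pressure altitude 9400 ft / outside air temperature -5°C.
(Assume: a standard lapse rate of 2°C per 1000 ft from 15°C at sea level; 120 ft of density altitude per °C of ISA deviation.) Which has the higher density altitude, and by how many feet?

Site Q by 5716 ft

Site P: ISA temp = 0°C, deviation -33°C, DA = 7500 + 120 × (-33) = 3540 ft.
Site Q: ISA temp = -3.8°C, deviation -1.2°C, DA = 9400 + 120 × (-1.2) = 9256 ft.
Site Q is higher by 9256 − 3540 = 5716 ft.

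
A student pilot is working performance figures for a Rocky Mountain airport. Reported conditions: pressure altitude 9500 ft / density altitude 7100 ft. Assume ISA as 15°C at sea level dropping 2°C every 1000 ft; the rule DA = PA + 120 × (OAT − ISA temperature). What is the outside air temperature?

-24°C

Density altitude − pressure altitude = 7100 − 9500 = -2400 ft.
At 120 ft/°C that is an ISA deviation of -2400/120 = -20°C.
ISA temperature at 9500 ft = 15 − 2 × (9500/1000) = -4°C.
OAT = ISA + deviation = -4 + (-20) = -24°C.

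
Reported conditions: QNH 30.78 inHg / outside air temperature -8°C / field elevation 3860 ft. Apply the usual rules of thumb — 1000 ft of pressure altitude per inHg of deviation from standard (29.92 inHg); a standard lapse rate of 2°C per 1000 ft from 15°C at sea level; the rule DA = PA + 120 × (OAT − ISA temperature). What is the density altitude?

Pressure altitude = 3860 + (29.92 − 30.78) × 1000 = 3860 + (-860) = 3000 ft.
ISA temperature at 3000 ft = 15 − 2 × (3000/1000) = 9°C.
ISA deviation = -8 − 9 = -17°C.
Density altitude = 3000 + 120 × (-17) = 960 ft.

960 ft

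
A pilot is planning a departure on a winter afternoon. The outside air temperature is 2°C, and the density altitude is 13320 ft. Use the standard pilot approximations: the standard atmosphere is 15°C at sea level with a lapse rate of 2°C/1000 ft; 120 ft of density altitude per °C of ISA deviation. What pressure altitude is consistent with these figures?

DA = PA + 120 × (OAT − (15 − 2·PA/1000)) = PA + 120·OAT − 1800 + 0.24·PA = 1.24·PA + 120·OAT − 1800.
So 1.24·PA = 13320 − 120 × 2 + 1800 = 14880.
PA = 14880 / 1.24 = 12000 ft.

12000 ft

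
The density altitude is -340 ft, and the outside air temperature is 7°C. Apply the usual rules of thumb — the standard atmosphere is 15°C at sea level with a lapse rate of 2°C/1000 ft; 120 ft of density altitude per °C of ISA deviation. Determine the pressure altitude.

DA = PA + 120 × (OAT − (15 − 2·PA/1000)) = PA + 120·OAT − 1800 + 0.24·PA = 1.24·PA + 120·OAT − 1800.
So 1.24·PA = -340 − 120 × 7 + 1800 = 620.
PA = 620 / 1.24 = 500 ft.

500 ft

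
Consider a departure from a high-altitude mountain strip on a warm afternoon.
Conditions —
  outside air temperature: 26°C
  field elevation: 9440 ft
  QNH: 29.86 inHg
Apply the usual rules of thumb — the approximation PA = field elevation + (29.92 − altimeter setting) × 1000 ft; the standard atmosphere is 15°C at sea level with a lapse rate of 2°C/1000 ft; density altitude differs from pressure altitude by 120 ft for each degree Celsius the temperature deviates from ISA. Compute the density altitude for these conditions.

13100 ft

Pressure altitude = 9440 + (29.92 − 29.86) × 1000 = 9440 + (+60) = 9500 ft.
ISA temperature at 9500 ft = 15 − 2 × (9500/1000) = -4°C.
ISA deviation = 26 − (-4) = +30°C.
Density altitude = 9500 + 120 × (30) = 13100 ft.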